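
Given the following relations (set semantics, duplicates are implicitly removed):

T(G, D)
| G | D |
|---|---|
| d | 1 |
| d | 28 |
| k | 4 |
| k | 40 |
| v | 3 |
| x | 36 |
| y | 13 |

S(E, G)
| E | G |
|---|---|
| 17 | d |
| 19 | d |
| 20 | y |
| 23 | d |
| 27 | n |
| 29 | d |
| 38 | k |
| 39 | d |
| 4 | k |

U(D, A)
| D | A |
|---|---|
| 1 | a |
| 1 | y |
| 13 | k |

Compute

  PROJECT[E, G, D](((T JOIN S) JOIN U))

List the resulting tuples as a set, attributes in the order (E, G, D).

{(17, d, 1), (19, d, 1), (20, y, 13), (23, d, 1), (29, d, 1), (39, d, 1)}

T ⋈ S (natural join on G): {(d, 1, 17), (d, 1, 19), (d, 1, 23), (d, 1, 29), (d, 1, 39), (d, 28, 17), (d, 28, 19), (d, 28, 23), (d, 28, 29), (d, 28, 39), (k, 4, 38), (k, 4, 4), (k, 40, 38), (k, 40, 4), (y, 13, 20)}
(T JOIN S) ⋈ U (natural join on D): {(d, 1, 17, a), (d, 1, 17, y), (d, 1, 19, a), (d, 1, 19, y), (d, 1, 23, a), (d, 1, 23, y), (d, 1, 29, a), (d, 1, 29, y), (d, 1, 39, a), (d, 1, 39, y), (y, 13, 20, k)}
Keep only column(s) E, G, D (5 duplicate(s) eliminated): {(17, d, 1), (19, d, 1), (20, y, 13), (23, d, 1), (29, d, 1), (39, d, 1)}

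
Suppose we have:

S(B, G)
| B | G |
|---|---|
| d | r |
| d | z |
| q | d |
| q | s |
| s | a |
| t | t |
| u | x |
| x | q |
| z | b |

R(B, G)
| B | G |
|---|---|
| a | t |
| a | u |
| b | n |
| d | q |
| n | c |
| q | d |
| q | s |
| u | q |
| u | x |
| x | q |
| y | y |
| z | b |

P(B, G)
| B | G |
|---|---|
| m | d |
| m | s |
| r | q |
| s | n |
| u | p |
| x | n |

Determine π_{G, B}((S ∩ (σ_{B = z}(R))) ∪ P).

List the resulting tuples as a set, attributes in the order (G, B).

Filtering on B = z leaves {(z, b)}.
Intersection: {(d, r), (d, z), (q, d), (q, s), (s, a), (t, t), (u, x), (x, q), (z, b)} with {(z, b)} → {(z, b)}
Union: {(z, b)} with {(m, d), (m, s), (r, q), (s, n), (u, p), (x, n)} → {(m, d), (m, s), (r, q), (s, n), (u, p), (x, n), (z, b)}
π[G, B]: project onto (G, B) → {(b, z), (d, m), (n, s), (n, x), (p, u), (q, r), (s, m)}

{(b, z), (d, m), (n, s), (n, x), (p, u), (q, r), (s, m)}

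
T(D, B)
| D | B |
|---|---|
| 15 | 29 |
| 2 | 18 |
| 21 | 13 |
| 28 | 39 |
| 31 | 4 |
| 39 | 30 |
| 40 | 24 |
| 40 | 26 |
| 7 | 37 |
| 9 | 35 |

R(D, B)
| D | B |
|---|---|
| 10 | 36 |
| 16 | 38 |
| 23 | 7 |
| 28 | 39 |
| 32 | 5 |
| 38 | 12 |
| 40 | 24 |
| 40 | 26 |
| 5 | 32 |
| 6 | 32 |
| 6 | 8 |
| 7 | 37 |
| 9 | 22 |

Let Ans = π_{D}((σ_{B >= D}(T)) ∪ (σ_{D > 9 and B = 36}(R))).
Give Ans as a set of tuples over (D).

Selection B >= D: {(15, 29), (2, 18), (28, 39), (7, 37), (9, 35)}
Selection D > 9 and B = 36: {(10, 36)}
Taking the union: {(10, 36), (15, 29), (2, 18), (28, 39), (7, 37), (9, 35)}
π_{D} gives {10, 15, 2, 28, 7, 9}.

{10, 15, 2, 28, 7, 9}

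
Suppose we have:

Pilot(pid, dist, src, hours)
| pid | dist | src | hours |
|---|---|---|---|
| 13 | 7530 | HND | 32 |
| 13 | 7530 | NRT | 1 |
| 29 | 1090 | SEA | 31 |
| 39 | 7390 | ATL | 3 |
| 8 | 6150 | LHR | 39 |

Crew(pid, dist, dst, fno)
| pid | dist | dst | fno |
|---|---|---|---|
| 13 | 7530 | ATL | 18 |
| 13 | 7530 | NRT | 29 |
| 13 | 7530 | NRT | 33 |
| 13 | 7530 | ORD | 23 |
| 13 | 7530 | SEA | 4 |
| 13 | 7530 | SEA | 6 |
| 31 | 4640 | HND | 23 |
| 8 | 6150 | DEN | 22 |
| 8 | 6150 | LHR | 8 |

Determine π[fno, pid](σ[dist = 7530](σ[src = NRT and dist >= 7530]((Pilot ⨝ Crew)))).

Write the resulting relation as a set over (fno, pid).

Joining Pilot and Crew on pid, dist yields {(13, 7530, HND, 32, ATL, 18), (13, 7530, HND, 32, NRT, 29), (13, 7530, HND, 32, NRT, 33), (13, 7530, HND, 32, ORD, 23), (13, 7530, HND, 32, SEA, 4), (13, 7530, HND, 32, SEA, 6), (13, 7530, NRT, 1, ATL, 18), (13, 7530, NRT, 1, NRT, 29), (13, 7530, NRT, 1, NRT, 33), (13, 7530, NRT, 1, ORD, 23), (13, 7530, NRT, 1, SEA, 4), (13, 7530, NRT, 1, SEA, 6), (8, 6150, LHR, 39, DEN, 22), (8, 6150, LHR, 39, LHR, 8)}.
Selection src = NRT and dist >= 7530: {(13, 7530, NRT, 1, ATL, 18), (13, 7530, NRT, 1, NRT, 29), (13, 7530, NRT, 1, NRT, 33), (13, 7530, NRT, 1, ORD, 23), (13, 7530, NRT, 1, SEA, 4), (13, 7530, NRT, 1, SEA, 6)}
Selection dist = 7530: {(13, 7530, NRT, 1, ATL, 18), (13, 7530, NRT, 1, NRT, 29), (13, 7530, NRT, 1, NRT, 33), (13, 7530, NRT, 1, ORD, 23), (13, 7530, NRT, 1, SEA, 4), (13, 7530, NRT, 1, SEA, 6)}
Keep only column(s) fno, pid: {(18, 13), (23, 13), (29, 13), (33, 13), (4, 13), (6, 13)}

{(18, 13), (23, 13), (29, 13), (33, 13), (4, 13), (6, 13)}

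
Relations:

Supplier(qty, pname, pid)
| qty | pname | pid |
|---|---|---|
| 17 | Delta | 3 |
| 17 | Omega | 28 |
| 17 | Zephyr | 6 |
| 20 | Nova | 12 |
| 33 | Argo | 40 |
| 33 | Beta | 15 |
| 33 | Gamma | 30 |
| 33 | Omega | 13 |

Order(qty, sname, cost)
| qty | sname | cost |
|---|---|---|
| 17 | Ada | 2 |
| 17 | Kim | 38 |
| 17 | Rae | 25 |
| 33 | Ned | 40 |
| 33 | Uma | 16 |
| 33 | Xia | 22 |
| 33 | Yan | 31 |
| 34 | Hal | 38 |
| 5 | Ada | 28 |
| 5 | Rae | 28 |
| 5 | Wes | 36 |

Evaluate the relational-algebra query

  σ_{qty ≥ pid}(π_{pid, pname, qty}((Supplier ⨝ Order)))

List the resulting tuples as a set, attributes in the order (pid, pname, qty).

Supplier ⋈ Order (natural join on qty): {(17, Delta, 3, Ada, 2), (17, Delta, 3, Kim, 38), (17, Delta, 3, Rae, 25), (17, Omega, 28, Ada, 2), (17, Omega, 28, Kim, 38), (17, Omega, 28, Rae, 25), (17, Zephyr, 6, Ada, 2), (17, Zephyr, 6, Kim, 38), (17, Zephyr, 6, Rae, 25), (33, Argo, 40, Ned, 40), (33, Argo, 40, Uma, 16), (33, Argo, 40, Xia, 22), (33, Argo, 40, Yan, 31), (33, Beta, 15, Ned, 40), (33, Beta, 15, Uma, 16), (33, Beta, 15, Xia, 22), (33, Beta, 15, Yan, 31), (33, Gamma, 30, Ned, 40), (33, Gamma, 30, Uma, 16), (33, Gamma, 30, Xia, 22), (33, Gamma, 30, Yan, 31), (33, Omega, 13, Ned, 40), (33, Omega, 13, Uma, 16), (33, Omega, 13, Xia, 22), (33, Omega, 13, Yan, 31)}
π_{pid, pname, qty} gives {(13, Omega, 33), (15, Beta, 33), (28, Omega, 17), (3, Delta, 17), (30, Gamma, 33), (40, Argo, 33), (6, Zephyr, 17)} (18 duplicate(s) eliminated).
Selection qty ≥ pid: {(13, Omega, 33), (15, Beta, 33), (3, Delta, 17), (30, Gamma, 33), (6, Zephyr, 17)}

{(13, Omega, 33), (15, Beta, 33), (3, Delta, 17), (30, Gamma, 33), (6, Zephyr, 17)}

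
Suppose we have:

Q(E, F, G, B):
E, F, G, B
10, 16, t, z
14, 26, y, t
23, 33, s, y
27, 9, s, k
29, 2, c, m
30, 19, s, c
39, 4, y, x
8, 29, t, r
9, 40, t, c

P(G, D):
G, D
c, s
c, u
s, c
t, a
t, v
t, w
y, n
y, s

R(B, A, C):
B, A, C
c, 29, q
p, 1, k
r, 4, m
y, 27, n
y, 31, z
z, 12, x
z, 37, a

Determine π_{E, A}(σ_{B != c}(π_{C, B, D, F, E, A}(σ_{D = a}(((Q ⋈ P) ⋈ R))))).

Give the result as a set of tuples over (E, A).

Joining Q and P on G yields {(10, 16, t, z, a), (10, 16, t, z, v), (10, 16, t, z, w), (14, 26, y, t, n), (14, 26, y, t, s), (23, 33, s, y, c), (27, 9, s, k, c), (29, 2, c, m, s), (29, 2, c, m, u), (30, 19, s, c, c), (39, 4, y, x, n), (39, 4, y, x, s), (8, 29, t, r, a), (8, 29, t, r, v), (8, 29, t, r, w), (9, 40, t, c, a), (9, 40, t, c, v), (9, 40, t, c, w)}.
Joining (Q ⋈ P) and R on B yields {(10, 16, t, z, a, 12, x), (10, 16, t, z, a, 37, a), (10, 16, t, z, v, 12, x), (10, 16, t, z, v, 37, a), (10, 16, t, z, w, 12, x), (10, 16, t, z, w, 37, a), (23, 33, s, y, c, 27, n), (23, 33, s, y, c, 31, z), (30, 19, s, c, c, 29, q), (8, 29, t, r, a, 4, m), (8, 29, t, r, v, 4, m), (8, 29, t, r, w, 4, m), (9, 40, t, c, a, 29, q), (9, 40, t, c, v, 29, q), (9, 40, t, c, w, 29, q)}.
Apply σ_{D = a}; surviving tuples: {(10, 16, t, z, a, 12, x), (10, 16, t, z, a, 37, a), (8, 29, t, r, a, 4, m), (9, 40, t, c, a, 29, q)}
Projecting to C, B, D, F, E, A: {(a, z, a, 16, 10, 37), (m, r, a, 29, 8, 4), (q, c, a, 40, 9, 29), (x, z, a, 16, 10, 12)}
Apply σ_{B != c}; surviving tuples: {(a, z, a, 16, 10, 37), (m, r, a, 29, 8, 4), (x, z, a, 16, 10, 12)}
Projecting to E, A: {(10, 12), (10, 37), (8, 4)}

{(10, 12), (10, 37), (8, 4)}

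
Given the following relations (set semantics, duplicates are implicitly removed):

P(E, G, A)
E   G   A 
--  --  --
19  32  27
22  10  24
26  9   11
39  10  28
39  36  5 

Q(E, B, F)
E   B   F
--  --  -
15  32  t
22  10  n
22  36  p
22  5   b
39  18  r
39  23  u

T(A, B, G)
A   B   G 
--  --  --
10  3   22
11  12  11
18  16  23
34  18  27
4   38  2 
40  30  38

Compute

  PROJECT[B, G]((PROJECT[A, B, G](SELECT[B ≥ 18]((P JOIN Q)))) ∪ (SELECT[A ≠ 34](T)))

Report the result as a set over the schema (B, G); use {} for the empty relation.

Natural join on E: {(22, 10, 24, 10, n), (22, 10, 24, 36, p), (22, 10, 24, 5, b), (39, 10, 28, 18, r), (39, 10, 28, 23, u), (39, 36, 5, 18, r), (39, 36, 5, 23, u)}
Apply σ_{B ≥ 18}; surviving tuples: {(22, 10, 24, 36, p), (39, 10, 28, 18, r), (39, 10, 28, 23, u), (39, 36, 5, 18, r), (39, 36, 5, 23, u)}
Projecting to A, B, G: {(24, 36, 10), (28, 18, 10), (28, 23, 10), (5, 18, 36), (5, 23, 36)}
Apply σ_{A ≠ 34}; surviving tuples: {(10, 3, 22), (11, 12, 11), (18, 16, 23), (4, 38, 2), (40, 30, 38)}
Taking the union: {(10, 3, 22), (11, 12, 11), (18, 16, 23), (24, 36, 10), (28, 18, 10), (28, 23, 10), (4, 38, 2), (40, 30, 38), (5, 18, 36), (5, 23, 36)}
Projecting to B, G: {(12, 11), (16, 23), (18, 10), (18, 36), (23, 10), (23, 36), (3, 22), (30, 38), (36, 10), (38, 2)}

{(12, 11), (16, 23), (18, 10), (18, 36), (23, 10), (23, 36), (3, 22), (30, 38), (36, 10), (38, 2)}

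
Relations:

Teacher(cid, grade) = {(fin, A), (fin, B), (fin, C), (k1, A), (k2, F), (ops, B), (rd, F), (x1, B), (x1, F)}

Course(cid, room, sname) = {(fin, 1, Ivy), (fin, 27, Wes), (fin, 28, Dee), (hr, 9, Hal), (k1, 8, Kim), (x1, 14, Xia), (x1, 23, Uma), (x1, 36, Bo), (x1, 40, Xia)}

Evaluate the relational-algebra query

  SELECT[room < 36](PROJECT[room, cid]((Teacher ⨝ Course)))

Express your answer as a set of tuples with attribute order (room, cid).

Teacher ⋈ Course (natural join on cid): {(fin, A, 1, Ivy), (fin, A, 27, Wes), (fin, A, 28, Dee), (fin, B, 1, Ivy), (fin, B, 27, Wes), (fin, B, 28, Dee), (fin, C, 1, Ivy), (fin, C, 27, Wes), (fin, C, 28, Dee), (k1, A, 8, Kim), (x1, B, 14, Xia), (x1, B, 23, Uma), (x1, B, 36, Bo), (x1, B, 40, Xia), (x1, F, 14, Xia), (x1, F, 23, Uma), (x1, F, 36, Bo), (x1, F, 40, Xia)}
π[room, cid]: project onto (room, cid) (10 duplicate(s) eliminated) → {(1, fin), (14, x1), (23, x1), (27, fin), (28, fin), (36, x1), (40, x1), (8, k1)}
Filtering on room < 36 leaves {(1, fin), (14, x1), (23, x1), (27, fin), (28, fin), (8, k1)}.

{(1, fin), (14, x1), (23, x1), (27, fin), (28, fin), (8, k1)}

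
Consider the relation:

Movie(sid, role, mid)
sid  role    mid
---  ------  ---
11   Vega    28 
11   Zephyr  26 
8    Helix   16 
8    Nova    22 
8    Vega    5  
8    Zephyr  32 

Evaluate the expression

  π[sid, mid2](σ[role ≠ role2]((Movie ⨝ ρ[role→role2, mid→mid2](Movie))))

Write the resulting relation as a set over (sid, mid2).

ρ[role→role2, mid→mid2]: schema becomes (sid, role2, mid2); tuples unchanged.
Natural join on sid: {(11, Vega, 28, Vega, 28), (11, Vega, 28, Zephyr, 26), (11, Zephyr, 26, Vega, 28), (11, Zephyr, 26, Zephyr, 26), (8, Helix, 16, Helix, 16), (8, Helix, 16, Nova, 22), (8, Helix, 16, Vega, 5), (8, Helix, 16, Zephyr, 32), (8, Nova, 22, Helix, 16), (8, Nova, 22, Nova, 22), (8, Nova, 22, Vega, 5), (8, Nova, 22, Zephyr, 32), (8, Vega, 5, Helix, 16), (8, Vega, 5, Nova, 22), (8, Vega, 5, Vega, 5), (8, Vega, 5, Zephyr, 32), (8, Zephyr, 32, Helix, 16), (8, Zephyr, 32, Nova, 22), (8, Zephyr, 32, Vega, 5), (8, Zephyr, 32, Zephyr, 32)}
Apply σ_{role ≠ role2}; surviving tuples: {(11, Vega, 28, Zephyr, 26), (11, Zephyr, 26, Vega, 28), (8, Helix, 16, Nova, 22), (8, Helix, 16, Vega, 5), (8, Helix, 16, Zephyr, 32), (8, Nova, 22, Helix, 16), (8, Nova, 22, Vega, 5), (8, Nova, 22, Zephyr, 32), (8, Vega, 5, Helix, 16), (8, Vega, 5, Nova, 22), (8, Vega, 5, Zephyr, 32), (8, Zephyr, 32, Helix, 16), (8, Zephyr, 32, Nova, 22), (8, Zephyr, 32, Vega, 5)}
Keep only column(s) sid, mid2 (8 duplicate(s) eliminated): {(11, 26), (11, 28), (8, 16), (8, 22), (8, 32), (8, 5)}

{(11, 26), (11, 28), (8, 16), (8, 22), (8, 32), (8, 5)}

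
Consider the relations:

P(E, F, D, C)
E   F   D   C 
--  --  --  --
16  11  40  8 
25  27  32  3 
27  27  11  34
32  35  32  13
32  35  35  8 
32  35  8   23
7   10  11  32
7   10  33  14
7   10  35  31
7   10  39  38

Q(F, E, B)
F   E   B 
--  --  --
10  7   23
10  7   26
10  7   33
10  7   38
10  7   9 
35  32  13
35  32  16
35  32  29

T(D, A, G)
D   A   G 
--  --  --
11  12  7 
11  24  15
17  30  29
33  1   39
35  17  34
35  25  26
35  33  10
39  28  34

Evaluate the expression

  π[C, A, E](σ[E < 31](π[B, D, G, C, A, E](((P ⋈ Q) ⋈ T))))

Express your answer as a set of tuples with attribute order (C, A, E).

{(14, 1, 7), (31, 17, 7), (31, 25, 7), (31, 33, 7), (32, 12, 7), (32, 24, 7), (38, 28, 7)}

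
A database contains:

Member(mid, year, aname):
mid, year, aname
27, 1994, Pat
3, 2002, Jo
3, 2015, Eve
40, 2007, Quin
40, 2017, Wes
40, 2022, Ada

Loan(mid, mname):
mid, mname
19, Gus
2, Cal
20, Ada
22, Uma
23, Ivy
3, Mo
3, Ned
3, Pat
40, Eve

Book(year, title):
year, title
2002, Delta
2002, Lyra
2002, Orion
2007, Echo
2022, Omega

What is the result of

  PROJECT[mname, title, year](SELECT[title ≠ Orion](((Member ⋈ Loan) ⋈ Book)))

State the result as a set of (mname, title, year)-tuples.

{(Eve, Echo, 2007), (Eve, Omega, 2022), (Mo, Delta, 2002), (Mo, Lyra, 2002), (Ned, Delta, 2002), (Ned, Lyra, 2002), (Pat, Delta, 2002), (Pat, Lyra, 2002)}

Member ⋈ Loan (natural join on mid): {(3, 2002, Jo, Mo), (3, 2002, Jo, Ned), (3, 2002, Jo, Pat), (3, 2015, Eve, Mo), (3, 2015, Eve, Ned), (3, 2015, Eve, Pat), (40, 2007, Quin, Eve), (40, 2017, Wes, Eve), (40, 2022, Ada, Eve)}
(Member ⋈ Loan) ⋈ Book (natural join on year): {(3, 2002, Jo, Mo, Delta), (3, 2002, Jo, Mo, Lyra), (3, 2002, Jo, Mo, Orion), (3, 2002, Jo, Ned, Delta), (3, 2002, Jo, Ned, Lyra), (3, 2002, Jo, Ned, Orion), (3, 2002, Jo, Pat, Delta), (3, 2002, Jo, Pat, Lyra), (3, 2002, Jo, Pat, Orion), (40, 2007, Quin, Eve, Echo), (40, 2022, Ada, Eve, Omega)}
σ[title ≠ Orion]: keep tuples satisfying title ≠ Orion → {(3, 2002, Jo, Mo, Delta), (3, 2002, Jo, Mo, Lyra), (3, 2002, Jo, Ned, Delta), (3, 2002, Jo, Ned, Lyra), (3, 2002, Jo, Pat, Delta), (3, 2002, Jo, Pat, Lyra), (40, 2007, Quin, Eve, Echo), (40, 2022, Ada, Eve, Omega)}
π_{mname, title, year} gives {(Eve, Echo, 2007), (Eve, Omega, 2022), (Mo, Delta, 2002), (Mo, Lyra, 2002), (Ned, Delta, 2002), (Ned, Lyra, 2002), (Pat, Delta, 2002), (Pat, Lyra, 2002)}.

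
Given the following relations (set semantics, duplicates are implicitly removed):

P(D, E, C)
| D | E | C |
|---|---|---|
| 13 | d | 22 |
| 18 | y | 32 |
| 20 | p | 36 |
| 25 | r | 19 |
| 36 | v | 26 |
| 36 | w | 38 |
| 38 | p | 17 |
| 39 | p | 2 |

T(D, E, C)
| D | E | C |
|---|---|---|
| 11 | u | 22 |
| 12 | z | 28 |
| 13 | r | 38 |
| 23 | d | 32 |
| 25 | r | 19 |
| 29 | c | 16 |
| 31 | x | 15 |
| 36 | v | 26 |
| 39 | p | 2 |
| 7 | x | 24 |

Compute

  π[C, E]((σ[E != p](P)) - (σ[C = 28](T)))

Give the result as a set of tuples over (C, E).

Filtering on E != p leaves {(13, d, 22), (18, y, 32), (25, r, 19), (36, v, 26), (36, w, 38)}.
Filtering on C = 28 leaves {(12, z, 28)}.
Difference: {(13, d, 22), (18, y, 32), (25, r, 19), (36, v, 26), (36, w, 38)} with {(12, z, 28)} → {(13, d, 22), (18, y, 32), (25, r, 19), (36, v, 26), (36, w, 38)}
π_{C, E} gives {(19, r), (22, d), (26, v), (32, y), (38, w)}.

{(19, r), (22, d), (26, v), (32, y), (38, w)}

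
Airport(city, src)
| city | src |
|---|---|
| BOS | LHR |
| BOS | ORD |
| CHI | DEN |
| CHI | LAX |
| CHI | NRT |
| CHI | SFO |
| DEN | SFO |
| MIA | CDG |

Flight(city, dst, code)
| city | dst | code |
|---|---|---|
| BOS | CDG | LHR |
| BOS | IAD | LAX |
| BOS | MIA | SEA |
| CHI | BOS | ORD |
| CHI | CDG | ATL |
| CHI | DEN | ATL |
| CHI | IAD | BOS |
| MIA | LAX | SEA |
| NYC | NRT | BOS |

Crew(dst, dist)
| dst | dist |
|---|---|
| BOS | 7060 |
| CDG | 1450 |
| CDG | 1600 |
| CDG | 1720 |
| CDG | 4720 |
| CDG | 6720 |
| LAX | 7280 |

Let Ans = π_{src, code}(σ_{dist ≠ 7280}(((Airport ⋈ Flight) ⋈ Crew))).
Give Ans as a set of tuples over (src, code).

Natural join on city: {(BOS, LHR, CDG, LHR), (BOS, LHR, IAD, LAX), (BOS, LHR, MIA, SEA), (BOS, ORD, CDG, LHR), (BOS, ORD, IAD, LAX), (BOS, ORD, MIA, SEA), (CHI, DEN, BOS, ORD), (CHI, DEN, CDG, ATL), (CHI, DEN, DEN, ATL), (CHI, DEN, IAD, BOS), (CHI, LAX, BOS, ORD), (CHI, LAX, CDG, ATL), (CHI, LAX, DEN, ATL), (CHI, LAX, IAD, BOS), (CHI, NRT, BOS, ORD), (CHI, NRT, CDG, ATL), (CHI, NRT, DEN, ATL), (CHI, NRT, IAD, BOS), (CHI, SFO, BOS, ORD), (CHI, SFO, CDG, ATL), (CHI, SFO, DEN, ATL), (CHI, SFO, IAD, BOS), (MIA, CDG, LAX, SEA)}
Natural join on dst: {(BOS, LHR, CDG, LHR, 1450), (BOS, LHR, CDG, LHR, 1600), (BOS, LHR, CDG, LHR, 1720), (BOS, LHR, CDG, LHR, 4720), (BOS, LHR, CDG, LHR, 6720), (BOS, ORD, CDG, LHR, 1450), (BOS, ORD, CDG, LHR, 1600), (BOS, ORD, CDG, LHR, 1720), (BOS, ORD, CDG, LHR, 4720), (BOS, ORD, CDG, LHR, 6720), (CHI, DEN, BOS, ORD, 7060), (CHI, DEN, CDG, ATL, 1450), (CHI, DEN, CDG, ATL, 1600), (CHI, DEN, CDG, ATL, 1720), (CHI, DEN, CDG, ATL, 4720), (CHI, DEN, CDG, ATL, 6720), (CHI, LAX, BOS, ORD, 7060), (CHI, LAX, CDG, ATL, 1450), (CHI, LAX, CDG, ATL, 1600), (CHI, LAX, CDG, ATL, 1720), (CHI, LAX, CDG, ATL, 4720), (CHI, LAX, CDG, ATL, 6720), (CHI, NRT, BOS, ORD, 7060), (CHI, NRT, CDG, ATL, 1450), (CHI, NRT, CDG, ATL, 1600), (CHI, NRT, CDG, ATL, 1720), (CHI, NRT, CDG, ATL, 4720), (CHI, NRT, CDG, ATL, 6720), (CHI, SFO, BOS, ORD, 7060), (CHI, SFO, CDG, ATL, 1450), (CHI, SFO, CDG, ATL, 1600), (CHI, SFO, CDG, ATL, 1720), (CHI, SFO, CDG, ATL, 4720), (CHI, SFO, CDG, ATL, 6720), (MIA, CDG, LAX, SEA, 7280)}
Apply σ_{dist ≠ 7280}; surviving tuples: {(BOS, LHR, CDG, LHR, 1450), (BOS, LHR, CDG, LHR, 1600), (BOS, LHR, CDG, LHR, 1720), (BOS, LHR, CDG, LHR, 4720), (BOS, LHR, CDG, LHR, 6720), (BOS, ORD, CDG, LHR, 1450), (BOS, ORD, CDG, LHR, 1600), (BOS, ORD, CDG, LHR, 1720), (BOS, ORD, CDG, LHR, 4720), (BOS, ORD, CDG, LHR, 6720), (CHI, DEN, BOS, ORD, 7060), (CHI, DEN, CDG, ATL, 1450), (CHI, DEN, CDG, ATL, 1600), (CHI, DEN, CDG, ATL, 1720), (CHI, DEN, CDG, ATL, 4720), (CHI, DEN, CDG, ATL, 6720), (CHI, LAX, BOS, ORD, 7060), (CHI, LAX, CDG, ATL, 1450), (CHI, LAX, CDG, ATL, 1600), (CHI, LAX, CDG, ATL, 1720), (CHI, LAX, CDG, ATL, 4720), (CHI, LAX, CDG, ATL, 6720), (CHI, NRT, BOS, ORD, 7060), (CHI, NRT, CDG, ATL, 1450), (CHI, NRT, CDG, ATL, 1600), (CHI, NRT, CDG, ATL, 1720), (CHI, NRT, CDG, ATL, 4720), (CHI, NRT, CDG, ATL, 6720), (CHI, SFO, BOS, ORD, 7060), (CHI, SFO, CDG, ATL, 1450), (CHI, SFO, CDG, ATL, 1600), (CHI, SFO, CDG, ATL, 1720), (CHI, SFO, CDG, ATL, 4720), (CHI, SFO, CDG, ATL, 6720)}
Projecting to src, code (24 duplicate(s) eliminated): {(DEN, ATL), (DEN, ORD), (LAX, ATL), (LAX, ORD), (LHR, LHR), (NRT, ATL), (NRT, ORD), (ORD, LHR), (SFO, ATL), (SFO, ORD)}

{(DEN, ATL), (DEN, ORD), (LAX, ATL), (LAX, ORD), (LHR, LHR), (NRT, ATL), (NRT, ORD), (ORD, LHR), (SFO, ATL), (SFO, ORD)}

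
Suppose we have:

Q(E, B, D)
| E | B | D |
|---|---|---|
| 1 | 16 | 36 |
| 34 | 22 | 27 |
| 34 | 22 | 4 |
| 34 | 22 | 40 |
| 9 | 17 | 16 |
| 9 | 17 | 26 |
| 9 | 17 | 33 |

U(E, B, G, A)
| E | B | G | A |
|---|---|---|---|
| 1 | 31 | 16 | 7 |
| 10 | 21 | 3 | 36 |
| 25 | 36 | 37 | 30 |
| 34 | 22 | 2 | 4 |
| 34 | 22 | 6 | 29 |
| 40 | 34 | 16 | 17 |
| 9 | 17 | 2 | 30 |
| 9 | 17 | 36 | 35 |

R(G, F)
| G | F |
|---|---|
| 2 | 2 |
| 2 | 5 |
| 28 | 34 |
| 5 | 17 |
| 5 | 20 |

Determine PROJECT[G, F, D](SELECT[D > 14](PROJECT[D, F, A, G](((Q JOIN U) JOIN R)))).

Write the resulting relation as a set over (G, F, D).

{(2, 2, 16), (2, 2, 26), (2, 2, 27), (2, 2, 33), (2, 2, 40), (2, 5, 16), (2, 5, 26), (2, 5, 27), (2, 5, 33), (2, 5, 40)}

Q ⋈ U (natural join on E, B): {(34, 22, 27, 2, 4), (34, 22, 27, 6, 29), (34, 22, 4, 2, 4), (34, 22, 4, 6, 29), (34, 22, 40, 2, 4), (34, 22, 40, 6, 29), (9, 17, 16, 2, 30), (9, 17, 16, 36, 35), (9, 17, 26, 2, 30), (9, 17, 26, 36, 35), (9, 17, 33, 2, 30), (9, 17, 33, 36, 35)}
(Q JOIN U) ⋈ R (natural join on G): {(34, 22, 27, 2, 4, 2), (34, 22, 27, 2, 4, 5), (34, 22, 4, 2, 4, 2), (34, 22, 4, 2, 4, 5), (34, 22, 40, 2, 4, 2), (34, 22, 40, 2, 4, 5), (9, 17, 16, 2, 30, 2), (9, 17, 16, 2, 30, 5), (9, 17, 26, 2, 30, 2), (9, 17, 26, 2, 30, 5), (9, 17, 33, 2, 30, 2), (9, 17, 33, 2, 30, 5)}
Keep only column(s) D, F, A, G: {(16, 2, 30, 2), (16, 5, 30, 2), (26, 2, 30, 2), (26, 5, 30, 2), (27, 2, 4, 2), (27, 5, 4, 2), (33, 2, 30, 2), (33, 5, 30, 2), (4, 2, 4, 2), (4, 5, 4, 2), (40, 2, 4, 2), (40, 5, 4, 2)}
Apply σ_{D > 14}; surviving tuples: {(16, 2, 30, 2), (16, 5, 30, 2), (26, 2, 30, 2), (26, 5, 30, 2), (27, 2, 4, 2), (27, 5, 4, 2), (33, 2, 30, 2), (33, 5, 30, 2), (40, 2, 4, 2), (40, 5, 4, 2)}
Keep only column(s) G, F, D: {(2, 2, 16), (2, 2, 26), (2, 2, 27), (2, 2, 33), (2, 2, 40), (2, 5, 16), (2, 5, 26), (2, 5, 27), (2, 5, 33), (2, 5, 40)}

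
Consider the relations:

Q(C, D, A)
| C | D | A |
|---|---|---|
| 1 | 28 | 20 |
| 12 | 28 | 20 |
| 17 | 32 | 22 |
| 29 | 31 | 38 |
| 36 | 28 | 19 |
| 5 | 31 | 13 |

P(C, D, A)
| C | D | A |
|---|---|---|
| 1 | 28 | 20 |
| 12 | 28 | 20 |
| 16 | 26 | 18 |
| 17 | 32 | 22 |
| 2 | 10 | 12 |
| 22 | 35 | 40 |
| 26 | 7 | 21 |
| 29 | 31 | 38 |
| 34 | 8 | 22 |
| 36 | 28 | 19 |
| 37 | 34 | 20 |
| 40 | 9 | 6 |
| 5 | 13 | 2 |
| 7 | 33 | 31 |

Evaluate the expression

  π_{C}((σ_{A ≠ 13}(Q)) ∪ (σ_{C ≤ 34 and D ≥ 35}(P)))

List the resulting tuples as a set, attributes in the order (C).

{1, 12, 17, 22, 29, 36}

Selection A ≠ 13: {(1, 28, 20), (12, 28, 20), (17, 32, 22), (29, 31, 38), (36, 28, 19)}
Selection C ≤ 34 and D ≥ 35: {(22, 35, 40)}
Taking the union: {(1, 28, 20), (12, 28, 20), (17, 32, 22), (22, 35, 40), (29, 31, 38), (36, 28, 19)}
π[C]: project onto (C) → {1, 12, 17, 22, 29, 36}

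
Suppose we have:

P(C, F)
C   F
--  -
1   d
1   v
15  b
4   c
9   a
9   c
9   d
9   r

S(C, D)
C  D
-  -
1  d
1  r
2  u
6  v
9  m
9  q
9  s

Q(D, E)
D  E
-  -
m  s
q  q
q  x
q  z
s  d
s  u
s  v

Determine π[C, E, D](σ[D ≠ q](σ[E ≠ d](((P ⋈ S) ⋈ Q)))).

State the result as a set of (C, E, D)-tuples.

P ⋈ S (natural join on C): {(1, d, d), (1, d, r), (1, v, d), (1, v, r), (9, a, m), (9, a, q), (9, a, s), (9, c, m), (9, c, q), (9, c, s), (9, d, m), (9, d, q), (9, d, s), (9, r, m), (9, r, q), (9, r, s)}
(P ⋈ S) ⋈ Q (natural join on D): {(9, a, m, s), (9, a, q, q), (9, a, q, x), (9, a, q, z), (9, a, s, d), (9, a, s, u), (9, a, s, v), (9, c, m, s), (9, c, q, q), (9, c, q, x), (9, c, q, z), (9, c, s, d), (9, c, s, u), (9, c, s, v), (9, d, m, s), (9, d, q, q), (9, d, q, x), (9, d, q, z), (9, d, s, d), (9, d, s, u), (9, d, s, v), (9, r, m, s), (9, r, q, q), (9, r, q, x), (9, r, q, z), (9, r, s, d), (9, r, s, u), (9, r, s, v)}
σ[E ≠ d]: keep tuples satisfying E ≠ d → {(9, a, m, s), (9, a, q, q), (9, a, q, x), (9, a, q, z), (9, a, s, u), (9, a, s, v), (9, c, m, s), (9, c, q, q), (9, c, q, x), (9, c, q, z), (9, c, s, u), (9, c, s, v), (9, d, m, s), (9, d, q, q), (9, d, q, x), (9, d, q, z), (9, d, s, u), (9, d, s, v), (9, r, m, s), (9, r, q, q), (9, r, q, x), (9, r, q, z), (9, r, s, u), (9, r, s, v)}
σ[D ≠ q]: keep tuples satisfying D ≠ q → {(9, a, m, s), (9, a, s, u), (9, a, s, v), (9, c, m, s), (9, c, s, u), (9, c, s, v), (9, d, m, s), (9, d, s, u), (9, d, s, v), (9, r, m, s), (9, r, s, u), (9, r, s, v)}
Projecting to C, E, D (9 duplicate(s) eliminated): {(9, s, m), (9, u, s), (9, v, s)}

{(9, s, m), (9, u, s), (9, v, s)}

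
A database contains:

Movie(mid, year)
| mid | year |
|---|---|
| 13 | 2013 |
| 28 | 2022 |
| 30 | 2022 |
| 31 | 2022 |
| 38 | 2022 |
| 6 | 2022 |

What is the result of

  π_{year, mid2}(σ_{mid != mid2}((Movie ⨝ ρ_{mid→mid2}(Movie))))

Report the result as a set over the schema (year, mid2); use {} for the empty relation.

{(2022, 28), (2022, 30), (2022, 31), (2022, 38), (2022, 6)}

ρ[mid→mid2]: schema becomes (mid2, year); tuples unchanged.
Movie ⋈ ρ_{mid→mid2}(Movie) (natural join on year): {(13, 2013, 13), (28, 2022, 28), (28, 2022, 30), (28, 2022, 31), (28, 2022, 38), (28, 2022, 6), (30, 2022, 28), (30, 2022, 30), (30, 2022, 31), (30, 2022, 38), (30, 2022, 6), (31, 2022, 28), (31, 2022, 30), (31, 2022, 31), (31, 2022, 38), (31, 2022, 6), (38, 2022, 28), (38, 2022, 30), (38, 2022, 31), (38, 2022, 38), (38, 2022, 6), (6, 2022, 28), (6, 2022, 30), (6, 2022, 31), (6, 2022, 38), (6, 2022, 6)}
σ[mid != mid2]: keep tuples satisfying mid != mid2 → {(28, 2022, 30), (28, 2022, 31), (28, 2022, 38), (28, 2022, 6), (30, 2022, 28), (30, 2022, 31), (30, 2022, 38), (30, 2022, 6), (31, 2022, 28), (31, 2022, 30), (31, 2022, 38), (31, 2022, 6), (38, 2022, 28), (38, 2022, 30), (38, 2022, 31), (38, 2022, 6), (6, 2022, 28), (6, 2022, 30), (6, 2022, 31), (6, 2022, 38)}
Keep only column(s) year, mid2 (15 duplicate(s) eliminated): {(2022, 28), (2022, 30), (2022, 31), (2022, 38), (2022, 6)}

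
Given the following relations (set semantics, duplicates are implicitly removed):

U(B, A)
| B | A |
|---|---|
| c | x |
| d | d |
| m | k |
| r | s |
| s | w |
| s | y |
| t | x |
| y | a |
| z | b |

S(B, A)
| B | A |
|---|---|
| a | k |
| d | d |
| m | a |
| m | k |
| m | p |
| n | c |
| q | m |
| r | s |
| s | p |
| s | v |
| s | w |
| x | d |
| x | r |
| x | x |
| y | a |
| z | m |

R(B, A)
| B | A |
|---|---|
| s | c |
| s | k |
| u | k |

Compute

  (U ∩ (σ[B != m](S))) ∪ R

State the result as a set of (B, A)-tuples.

Filtering on B != m leaves {(a, k), (d, d), (n, c), (q, m), (r, s), (s, p), (s, v), (s, w), (x, d), (x, r), (x, x), (y, a), (z, m)}.
Set intersection of the two operands is {(d, d), (r, s), (s, w), (y, a)}.
Set union of the two operands is {(d, d), (r, s), (s, c), (s, k), (s, w), (u, k), (y, a)}.

{(d, d), (r, s), (s, c), (s, k), (s, w), (u, k), (y, a)}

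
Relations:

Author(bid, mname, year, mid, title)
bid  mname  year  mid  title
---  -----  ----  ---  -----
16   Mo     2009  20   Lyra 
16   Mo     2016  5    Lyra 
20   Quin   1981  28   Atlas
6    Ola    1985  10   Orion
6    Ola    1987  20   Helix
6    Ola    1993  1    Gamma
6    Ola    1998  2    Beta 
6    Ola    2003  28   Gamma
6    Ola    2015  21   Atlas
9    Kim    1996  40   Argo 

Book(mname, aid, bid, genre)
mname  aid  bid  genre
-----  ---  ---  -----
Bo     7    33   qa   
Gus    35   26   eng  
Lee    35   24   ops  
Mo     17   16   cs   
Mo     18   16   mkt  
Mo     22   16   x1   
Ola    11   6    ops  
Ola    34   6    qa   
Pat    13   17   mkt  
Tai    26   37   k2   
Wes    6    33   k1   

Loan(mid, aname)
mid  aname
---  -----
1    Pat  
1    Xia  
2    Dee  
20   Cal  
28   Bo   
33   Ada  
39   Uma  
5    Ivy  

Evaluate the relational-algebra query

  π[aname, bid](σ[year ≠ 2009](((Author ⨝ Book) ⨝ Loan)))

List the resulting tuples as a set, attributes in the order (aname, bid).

Author ⋈ Book (natural join on bid, mname): {(16, Mo, 2009, 20, Lyra, 17, cs), (16, Mo, 2009, 20, Lyra, 18, mkt), (16, Mo, 2009, 20, Lyra, 22, x1), (16, Mo, 2016, 5, Lyra, 17, cs), (16, Mo, 2016, 5, Lyra, 18, mkt), (16, Mo, 2016, 5, Lyra, 22, x1), (6, Ola, 1985, 10, Orion, 11, ops), (6, Ola, 1985, 10, Orion, 34, qa), (6, Ola, 1987, 20, Helix, 11, ops), (6, Ola, 1987, 20, Helix, 34, qa), (6, Ola, 1993, 1, Gamma, 11, ops), (6, Ola, 1993, 1, Gamma, 34, qa), (6, Ola, 1998, 2, Beta, 11, ops), (6, Ola, 1998, 2, Beta, 34, qa), (6, Ola, 2003, 28, Gamma, 11, ops), (6, Ola, 2003, 28, Gamma, 34, qa), (6, Ola, 2015, 21, Atlas, 11, ops), (6, Ola, 2015, 21, Atlas, 34, qa)}
(Author ⨝ Book) ⋈ Loan (natural join on mid): {(16, Mo, 2009, 20, Lyra, 17, cs, Cal), (16, Mo, 2009, 20, Lyra, 18, mkt, Cal), (16, Mo, 2009, 20, Lyra, 22, x1, Cal), (16, Mo, 2016, 5, Lyra, 17, cs, Ivy), (16, Mo, 2016, 5, Lyra, 18, mkt, Ivy), (16, Mo, 2016, 5, Lyra, 22, x1, Ivy), (6, Ola, 1987, 20, Helix, 11, ops, Cal), (6, Ola, 1987, 20, Helix, 34, qa, Cal), (6, Ola, 1993, 1, Gamma, 11, ops, Pat), (6, Ola, 1993, 1, Gamma, 11, ops, Xia), (6, Ola, 1993, 1, Gamma, 34, qa, Pat), (6, Ola, 1993, 1, Gamma, 34, qa, Xia), (6, Ola, 1998, 2, Beta, 11, ops, Dee), (6, Ola, 1998, 2, Beta, 34, qa, Dee), (6, Ola, 2003, 28, Gamma, 11, ops, Bo), (6, Ola, 2003, 28, Gamma, 34, qa, Bo)}
Filtering on year ≠ 2009 leaves {(16, Mo, 2016, 5, Lyra, 17, cs, Ivy), (16, Mo, 2016, 5, Lyra, 18, mkt, Ivy), (16, Mo, 2016, 5, Lyra, 22, x1, Ivy), (6, Ola, 1987, 20, Helix, 11, ops, Cal), (6, Ola, 1987, 20, Helix, 34, qa, Cal), (6, Ola, 1993, 1, Gamma, 11, ops, Pat), (6, Ola, 1993, 1, Gamma, 11, ops, Xia), (6, Ola, 1993, 1, Gamma, 34, qa, Pat), (6, Ola, 1993, 1, Gamma, 34, qa, Xia), (6, Ola, 1998, 2, Beta, 11, ops, Dee), (6, Ola, 1998, 2, Beta, 34, qa, Dee), (6, Ola, 2003, 28, Gamma, 11, ops, Bo), (6, Ola, 2003, 28, Gamma, 34, qa, Bo)}.
π[aname, bid]: project onto (aname, bid) (7 duplicate(s) eliminated) → {(Bo, 6), (Cal, 6), (Dee, 6), (Ivy, 16), (Pat, 6), (Xia, 6)}

{(Bo, 6), (Cal, 6), (Dee, 6), (Ivy, 16), (Pat, 6), (Xia, 6)}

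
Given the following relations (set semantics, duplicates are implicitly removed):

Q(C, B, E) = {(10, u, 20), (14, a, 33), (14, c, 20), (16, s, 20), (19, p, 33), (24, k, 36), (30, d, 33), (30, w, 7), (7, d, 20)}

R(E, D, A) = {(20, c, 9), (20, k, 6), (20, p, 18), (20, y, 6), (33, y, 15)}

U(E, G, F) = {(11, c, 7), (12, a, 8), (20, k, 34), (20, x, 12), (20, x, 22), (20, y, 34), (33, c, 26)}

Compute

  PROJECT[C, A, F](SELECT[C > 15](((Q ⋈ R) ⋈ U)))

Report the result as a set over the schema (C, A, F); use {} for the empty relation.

Q ⋈ R (natural join on E): {(10, u, 20, c, 9), (10, u, 20, k, 6), (10, u, 20, p, 18), (10, u, 20, y, 6), (14, a, 33, y, 15), (14, c, 20, c, 9), (14, c, 20, k, 6), (14, c, 20, p, 18), (14, c, 20, y, 6), (16, s, 20, c, 9), (16, s, 20, k, 6), (16, s, 20, p, 18), (16, s, 20, y, 6), (19, p, 33, y, 15), (30, d, 33, y, 15), (7, d, 20, c, 9), (7, d, 20, k, 6), (7, d, 20, p, 18), (7, d, 20, y, 6)}
(Q ⋈ R) ⋈ U (natural join on E): {(10, u, 20, c, 9, k, 34), (10, u, 20, c, 9, x, 12), (10, u, 20, c, 9, x, 22), (10, u, 20, c, 9, y, 34), (10, u, 20, k, 6, k, 34), (10, u, 20, k, 6, x, 12), (10, u, 20, k, 6, x, 22), (10, u, 20, k, 6, y, 34), (10, u, 20, p, 18, k, 34), (10, u, 20, p, 18, x, 12), (10, u, 20, p, 18, x, 22), (10, u, 20, p, 18, y, 34), (10, u, 20, y, 6, k, 34), (10, u, 20, y, 6, x, 12), (10, u, 20, y, 6, x, 22), (10, u, 20, y, 6, y, 34), (14, a, 33, y, 15, c, 26), (14, c, 20, c, 9, k, 34), (14, c, 20, c, 9, x, 12), (14, c, 20, c, 9, x, 22), (14, c, 20, c, 9, y, 34), (14, c, 20, k, 6, k, 34), (14, c, 20, k, 6, x, 12), (14, c, 20, k, 6, x, 22), (14, c, 20, k, 6, y, 34), (14, c, 20, p, 18, k, 34), (14, c, 20, p, 18, x, 12), (14, c, 20, p, 18, x, 22), (14, c, 20, p, 18, y, 34), (14, c, 20, y, 6, k, 34), (14, c, 20, y, 6, x, 12), (14, c, 20, y, 6, x, 22), (14, c, 20, y, 6, y, 34), (16, s, 20, c, 9, k, 34), (16, s, 20, c, 9, x, 12), (16, s, 20, c, 9, x, 22), (16, s, 20, c, 9, y, 34), (16, s, 20, k, 6, k, 34), (16, s, 20, k, 6, x, 12), (16, s, 20, k, 6, x, 22), (16, s, 20, k, 6, y, 34), (16, s, 20, p, 18, k, 34), (16, s, 20, p, 18, x, 12), (16, s, 20, p, 18, x, 22), (16, s, 20, p, 18, y, 34), (16, s, 20, y, 6, k, 34), (16, s, 20, y, 6, x, 12), (16, s, 20, y, 6, x, 22), (16, s, 20, y, 6, y, 34), (19, p, 33, y, 15, c, 26), (30, d, 33, y, 15, c, 26), (7, d, 20, c, 9, k, 34), (7, d, 20, c, 9, x, 12), (7, d, 20, c, 9, x, 22), (7, d, 20, c, 9, y, 34), (7, d, 20, k, 6, k, 34), (7, d, 20, k, 6, x, 12), (7, d, 20, k, 6, x, 22), (7, d, 20, k, 6, y, 34), (7, d, 20, p, 18, k, 34), (7, d, 20, p, 18, x, 12), (7, d, 20, p, 18, x, 22), (7, d, 20, p, 18, y, 34), (7, d, 20, y, 6, k, 34), (7, d, 20, y, 6, x, 12), (7, d, 20, y, 6, x, 22), (7, d, 20, y, 6, y, 34)}
Filtering on C > 15 leaves {(16, s, 20, c, 9, k, 34), (16, s, 20, c, 9, x, 12), (16, s, 20, c, 9, x, 22), (16, s, 20, c, 9, y, 34), (16, s, 20, k, 6, k, 34), (16, s, 20, k, 6, x, 12), (16, s, 20, k, 6, x, 22), (16, s, 20, k, 6, y, 34), (16, s, 20, p, 18, k, 34), (16, s, 20, p, 18, x, 12), (16, s, 20, p, 18, x, 22), (16, s, 20, p, 18, y, 34), (16, s, 20, y, 6, k, 34), (16, s, 20, y, 6, x, 12), (16, s, 20, y, 6, x, 22), (16, s, 20, y, 6, y, 34), (19, p, 33, y, 15, c, 26), (30, d, 33, y, 15, c, 26)}.
Projecting to C, A, F (7 duplicate(s) eliminated): {(16, 18, 12), (16, 18, 22), (16, 18, 34), (16, 6, 12), (16, 6, 22), (16, 6, 34), (16, 9, 12), (16, 9, 22), (16, 9, 34), (19, 15, 26), (30, 15, 26)}

{(16, 18, 12), (16, 18, 22), (16, 18, 34), (16, 6, 12), (16, 6, 22), (16, 6, 34), (16, 9, 12), (16, 9, 22), (16, 9, 34), (19, 15, 26), (30, 15, 26)}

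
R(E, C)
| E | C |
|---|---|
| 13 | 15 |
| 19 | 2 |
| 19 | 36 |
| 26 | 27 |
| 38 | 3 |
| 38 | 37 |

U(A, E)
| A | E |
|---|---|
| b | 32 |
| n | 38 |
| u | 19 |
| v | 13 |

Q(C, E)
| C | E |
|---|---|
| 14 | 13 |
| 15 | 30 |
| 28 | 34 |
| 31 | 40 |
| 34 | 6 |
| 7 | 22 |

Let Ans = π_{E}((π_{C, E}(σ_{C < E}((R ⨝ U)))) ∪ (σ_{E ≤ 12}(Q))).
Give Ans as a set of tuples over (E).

R ⋈ U (natural join on E): {(13, 15, v), (19, 2, u), (19, 36, u), (38, 3, n), (38, 37, n)}
Selection C < E: {(19, 2, u), (38, 3, n), (38, 37, n)}
π_{C, E} gives {(2, 19), (3, 38), (37, 38)}.
Selection E ≤ 12: {(34, 6)}
Set union of the two operands is {(2, 19), (3, 38), (34, 6), (37, 38)}.
π_{E} gives {19, 38, 6} (1 duplicate(s) eliminated).

{19, 38, 6}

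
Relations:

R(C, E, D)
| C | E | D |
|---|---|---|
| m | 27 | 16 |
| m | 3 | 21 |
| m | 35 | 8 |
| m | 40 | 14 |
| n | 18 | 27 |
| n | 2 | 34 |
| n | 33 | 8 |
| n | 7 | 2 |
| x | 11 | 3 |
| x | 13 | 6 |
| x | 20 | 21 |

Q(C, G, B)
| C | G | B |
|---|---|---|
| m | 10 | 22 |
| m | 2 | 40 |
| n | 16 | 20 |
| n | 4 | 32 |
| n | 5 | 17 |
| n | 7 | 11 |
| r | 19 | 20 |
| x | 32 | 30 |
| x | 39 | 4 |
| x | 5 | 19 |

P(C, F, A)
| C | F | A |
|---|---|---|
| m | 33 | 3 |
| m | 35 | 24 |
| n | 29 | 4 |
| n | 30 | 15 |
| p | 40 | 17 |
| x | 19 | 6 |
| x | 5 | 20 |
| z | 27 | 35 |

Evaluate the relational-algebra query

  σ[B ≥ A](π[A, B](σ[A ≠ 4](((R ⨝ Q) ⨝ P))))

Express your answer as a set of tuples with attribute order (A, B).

{(15, 17), (15, 20), (15, 32), (20, 30), (24, 40), (3, 22), (3, 40), (6, 19), (6, 30)}

R ⋈ Q (natural join on C): {(m, 27, 16, 10, 22), (m, 27, 16, 2, 40), (m, 3, 21, 10, 22), (m, 3, 21, 2, 40), (m, 35, 8, 10, 22), (m, 35, 8, 2, 40), (m, 40, 14, 10, 22), (m, 40, 14, 2, 40), (n, 18, 27, 16, 20), (n, 18, 27, 4, 32), (n, 18, 27, 5, 17), (n, 18, 27, 7, 11), (n, 2, 34, 16, 20), (n, 2, 34, 4, 32), (n, 2, 34, 5, 17), (n, 2, 34, 7, 11), (n, 33, 8, 16, 20), (n, 33, 8, 4, 32), (n, 33, 8, 5, 17), (n, 33, 8, 7, 11), (n, 7, 2, 16, 20), (n, 7, 2, 4, 32), (n, 7, 2, 5, 17), (n, 7, 2, 7, 11), (x, 11, 3, 32, 30), (x, 11, 3, 39, 4), (x, 11, 3, 5, 19), (x, 13, 6, 32, 30), (x, 13, 6, 39, 4), (x, 13, 6, 5, 19), (x, 20, 21, 32, 30), (x, 20, 21, 39, 4), (x, 20, 21, 5, 19)}
(R ⨝ Q) ⋈ P (natural join on C): {(m, 27, 16, 10, 22, 33, 3), (m, 27, 16, 10, 22, 35, 24), (m, 27, 16, 2, 40, 33, 3), (m, 27, 16, 2, 40, 35, 24), (m, 3, 21, 10, 22, 33, 3), (m, 3, 21, 10, 22, 35, 24), (m, 3, 21, 2, 40, 33, 3), (m, 3, 21, 2, 40, 35, 24), (m, 35, 8, 10, 22, 33, 3), (m, 35, 8, 10, 22, 35, 24), (m, 35, 8, 2, 40, 33, 3), (m, 35, 8, 2, 40, 35, 24), (m, 40, 14, 10, 22, 33, 3), (m, 40, 14, 10, 22, 35, 24), (m, 40, 14, 2, 40, 33, 3), (m, 40, 14, 2, 40, 35, 24), (n, 18, 27, 16, 20, 29, 4), (n, 18, 27, 16, 20, 30, 15), (n, 18, 27, 4, 32, 29, 4), (n, 18, 27, 4, 32, 30, 15), (n, 18, 27, 5, 17, 29, 4), (n, 18, 27, 5, 17, 30, 15), (n, 18, 27, 7, 11, 29, 4), (n, 18, 27, 7, 11, 30, 15), (n, 2, 34, 16, 20, 29, 4), (n, 2, 34, 16, 20, 30, 15), (n, 2, 34, 4, 32, 29, 4), (n, 2, 34, 4, 32, 30, 15), (n, 2, 34, 5, 17, 29, 4), (n, 2, 34, 5, 17, 30, 15), (n, 2, 34, 7, 11, 29, 4), (n, 2, 34, 7, 11, 30, 15), (n, 33, 8, 16, 20, 29, 4), (n, 33, 8, 16, 20, 30, 15), (n, 33, 8, 4, 32, 29, 4), (n, 33, 8, 4, 32, 30, 15), (n, 33, 8, 5, 17, 29, 4), (n, 33, 8, 5, 17, 30, 15), (n, 33, 8, 7, 11, 29, 4), (n, 33, 8, 7, 11, 30, 15), (n, 7, 2, 16, 20, 29, 4), (n, 7, 2, 16, 20, 30, 15), (n, 7, 2, 4, 32, 29, 4), (n, 7, 2, 4, 32, 30, 15), (n, 7, 2, 5, 17, 29, 4), (n, 7, 2, 5, 17, 30, 15), (n, 7, 2, 7, 11, 29, 4), (n, 7, 2, 7, 11, 30, 15), (x, 11, 3, 32, 30, 19, 6), (x, 11, 3, 32, 30, 5, 20), (x, 11, 3, 39, 4, 19, 6), (x, 11, 3, 39, 4, 5, 20), (x, 11, 3, 5, 19, 19, 6), (x, 11, 3, 5, 19, 5, 20), (x, 13, 6, 32, 30, 19, 6), (x, 13, 6, 32, 30, 5, 20), (x, 13, 6, 39, 4, 19, 6), (x, 13, 6, 39, 4, 5, 20), (x, 13, 6, 5, 19, 19, 6), (x, 13, 6, 5, 19, 5, 20), (x, 20, 21, 32, 30, 19, 6), (x, 20, 21, 32, 30, 5, 20), (x, 20, 21, 39, 4, 19, 6), (x, 20, 21, 39, 4, 5, 20), (x, 20, 21, 5, 19, 19, 6), (x, 20, 21, 5, 19, 5, 20)}
Apply σ_{A ≠ 4}; surviving tuples: {(m, 27, 16, 10, 22, 33, 3), (m, 27, 16, 10, 22, 35, 24), (m, 27, 16, 2, 40, 33, 3), (m, 27, 16, 2, 40, 35, 24), (m, 3, 21, 10, 22, 33, 3), (m, 3, 21, 10, 22, 35, 24), (m, 3, 21, 2, 40, 33, 3), (m, 3, 21, 2, 40, 35, 24), (m, 35, 8, 10, 22, 33, 3), (m, 35, 8, 10, 22, 35, 24), (m, 35, 8, 2, 40, 33, 3), (m, 35, 8, 2, 40, 35, 24), (m, 40, 14, 10, 22, 33, 3), (m, 40, 14, 10, 22, 35, 24), (m, 40, 14, 2, 40, 33, 3), (m, 40, 14, 2, 40, 35, 24), (n, 18, 27, 16, 20, 30, 15), (n, 18, 27, 4, 32, 30, 15), (n, 18, 27, 5, 17, 30, 15), (n, 18, 27, 7, 11, 30, 15), (n, 2, 34, 16, 20, 30, 15), (n, 2, 34, 4, 32, 30, 15), (n, 2, 34, 5, 17, 30, 15), (n, 2, 34, 7, 11, 30, 15), (n, 33, 8, 16, 20, 30, 15), (n, 33, 8, 4, 32, 30, 15), (n, 33, 8, 5, 17, 30, 15), (n, 33, 8, 7, 11, 30, 15), (n, 7, 2, 16, 20, 30, 15), (n, 7, 2, 4, 32, 30, 15), (n, 7, 2, 5, 17, 30, 15), (n, 7, 2, 7, 11, 30, 15), (x, 11, 3, 32, 30, 19, 6), (x, 11, 3, 32, 30, 5, 20), (x, 11, 3, 39, 4, 19, 6), (x, 11, 3, 39, 4, 5, 20), (x, 11, 3, 5, 19, 19, 6), (x, 11, 3, 5, 19, 5, 20), (x, 13, 6, 32, 30, 19, 6), (x, 13, 6, 32, 30, 5, 20), (x, 13, 6, 39, 4, 19, 6), (x, 13, 6, 39, 4, 5, 20), (x, 13, 6, 5, 19, 19, 6), (x, 13, 6, 5, 19, 5, 20), (x, 20, 21, 32, 30, 19, 6), (x, 20, 21, 32, 30, 5, 20), (x, 20, 21, 39, 4, 19, 6), (x, 20, 21, 39, 4, 5, 20), (x, 20, 21, 5, 19, 19, 6), (x, 20, 21, 5, 19, 5, 20)}
Projecting to A, B (36 duplicate(s) eliminated): {(15, 11), (15, 17), (15, 20), (15, 32), (20, 19), (20, 30), (20, 4), (24, 22), (24, 40), (3, 22), (3, 40), (6, 19), (6, 30), (6, 4)}
Apply σ_{B ≥ A}; surviving tuples: {(15, 17), (15, 20), (15, 32), (20, 30), (24, 40), (3, 22), (3, 40), (6, 19), (6, 30)}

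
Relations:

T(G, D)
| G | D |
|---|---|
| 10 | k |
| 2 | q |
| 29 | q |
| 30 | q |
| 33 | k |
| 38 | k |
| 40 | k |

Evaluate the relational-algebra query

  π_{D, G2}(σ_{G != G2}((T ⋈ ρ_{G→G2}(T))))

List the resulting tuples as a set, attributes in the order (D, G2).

{(k, 10), (k, 33), (k, 38), (k, 40), (q, 2), (q, 29), (q, 30)}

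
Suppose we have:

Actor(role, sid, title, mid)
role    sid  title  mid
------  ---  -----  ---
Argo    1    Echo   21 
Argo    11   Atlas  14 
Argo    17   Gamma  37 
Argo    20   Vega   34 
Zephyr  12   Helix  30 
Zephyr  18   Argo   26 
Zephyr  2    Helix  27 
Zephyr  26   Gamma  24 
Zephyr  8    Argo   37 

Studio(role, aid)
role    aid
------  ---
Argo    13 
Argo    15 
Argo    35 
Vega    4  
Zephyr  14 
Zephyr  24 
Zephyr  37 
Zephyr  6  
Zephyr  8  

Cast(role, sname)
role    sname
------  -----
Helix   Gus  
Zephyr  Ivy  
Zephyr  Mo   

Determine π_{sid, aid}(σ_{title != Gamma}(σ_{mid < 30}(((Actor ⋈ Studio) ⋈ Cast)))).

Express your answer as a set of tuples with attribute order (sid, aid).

{(18, 14), (18, 24), (18, 37), (18, 6), (18, 8), (2, 14), (2, 24), (2, 37), (2, 6), (2, 8)}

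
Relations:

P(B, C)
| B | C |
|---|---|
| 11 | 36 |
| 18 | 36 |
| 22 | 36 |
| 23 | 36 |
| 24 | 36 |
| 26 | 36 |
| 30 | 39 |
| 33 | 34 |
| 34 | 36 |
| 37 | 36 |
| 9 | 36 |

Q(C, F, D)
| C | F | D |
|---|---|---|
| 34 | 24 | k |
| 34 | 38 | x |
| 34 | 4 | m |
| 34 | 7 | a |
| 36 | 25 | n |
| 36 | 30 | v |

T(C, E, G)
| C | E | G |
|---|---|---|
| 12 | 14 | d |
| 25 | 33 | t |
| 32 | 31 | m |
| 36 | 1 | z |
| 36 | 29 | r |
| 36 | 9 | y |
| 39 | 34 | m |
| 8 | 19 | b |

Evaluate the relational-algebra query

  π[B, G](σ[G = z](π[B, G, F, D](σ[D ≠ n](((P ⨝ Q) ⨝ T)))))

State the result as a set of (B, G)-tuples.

{(11, z), (18, z), (22, z), (23, z), (24, z), (26, z), (34, z), (37, z), (9, z)}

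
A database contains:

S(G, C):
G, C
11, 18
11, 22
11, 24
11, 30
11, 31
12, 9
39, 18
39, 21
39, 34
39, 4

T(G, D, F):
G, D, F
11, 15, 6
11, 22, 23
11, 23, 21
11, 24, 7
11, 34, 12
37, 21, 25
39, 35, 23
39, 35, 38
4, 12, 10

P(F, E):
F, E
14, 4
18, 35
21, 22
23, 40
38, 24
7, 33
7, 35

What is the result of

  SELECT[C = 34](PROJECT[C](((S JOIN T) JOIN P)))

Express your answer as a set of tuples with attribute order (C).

Joining S and T on G yields {(11, 18, 15, 6), (11, 18, 22, 23), (11, 18, 23, 21), (11, 18, 24, 7), (11, 18, 34, 12), (11, 22, 15, 6), (11, 22, 22, 23), (11, 22, 23, 21), (11, 22, 24, 7), (11, 22, 34, 12), (11, 24, 15, 6), (11, 24, 22, 23), (11, 24, 23, 21), (11, 24, 24, 7), (11, 24, 34, 12), (11, 30, 15, 6), (11, 30, 22, 23), (11, 30, 23, 21), (11, 30, 24, 7), (11, 30, 34, 12), (11, 31, 15, 6), (11, 31, 22, 23), (11, 31, 23, 21), (11, 31, 24, 7), (11, 31, 34, 12), (39, 18, 35, 23), (39, 18, 35, 38), (39, 21, 35, 23), (39, 21, 35, 38), (39, 34, 35, 23), (39, 34, 35, 38), (39, 4, 35, 23), (39, 4, 35, 38)}.
Joining (S JOIN T) and P on F yields {(11, 18, 22, 23, 40), (11, 18, 23, 21, 22), (11, 18, 24, 7, 33), (11, 18, 24, 7, 35), (11, 22, 22, 23, 40), (11, 22, 23, 21, 22), (11, 22, 24, 7, 33), (11, 22, 24, 7, 35), (11, 24, 22, 23, 40), (11, 24, 23, 21, 22), (11, 24, 24, 7, 33), (11, 24, 24, 7, 35), (11, 30, 22, 23, 40), (11, 30, 23, 21, 22), (11, 30, 24, 7, 33), (11, 30, 24, 7, 35), (11, 31, 22, 23, 40), (11, 31, 23, 21, 22), (11, 31, 24, 7, 33), (11, 31, 24, 7, 35), (39, 18, 35, 23, 40), (39, 18, 35, 38, 24), (39, 21, 35, 23, 40), (39, 21, 35, 38, 24), (39, 34, 35, 23, 40), (39, 34, 35, 38, 24), (39, 4, 35, 23, 40), (39, 4, 35, 38, 24)}.
π[C]: project onto (C) (20 duplicate(s) eliminated) → {18, 21, 22, 24, 30, 31, 34, 4}
σ[C = 34]: keep tuples satisfying C = 34 → {34}

{34}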